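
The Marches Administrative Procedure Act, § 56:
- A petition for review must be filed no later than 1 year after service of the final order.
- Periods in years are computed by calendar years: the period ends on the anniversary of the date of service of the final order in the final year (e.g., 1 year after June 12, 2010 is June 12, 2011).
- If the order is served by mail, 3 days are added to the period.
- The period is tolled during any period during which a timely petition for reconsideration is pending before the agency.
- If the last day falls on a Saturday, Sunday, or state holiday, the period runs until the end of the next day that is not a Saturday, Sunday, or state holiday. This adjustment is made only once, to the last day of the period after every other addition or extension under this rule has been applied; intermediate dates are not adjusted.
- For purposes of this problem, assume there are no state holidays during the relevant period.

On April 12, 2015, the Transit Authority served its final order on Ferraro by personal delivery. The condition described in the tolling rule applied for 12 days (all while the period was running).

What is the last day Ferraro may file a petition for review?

April 25, 2016

1 year after April 12, 2015 is April 12, 2016.
Service was not by mail, so no mail extension applies.
Tolling adds 12 days: April 12, 2016 + 12 days = April 24, 2016.
April 24, 2016 is Sunday. The next qualifying day is April 25, 2016.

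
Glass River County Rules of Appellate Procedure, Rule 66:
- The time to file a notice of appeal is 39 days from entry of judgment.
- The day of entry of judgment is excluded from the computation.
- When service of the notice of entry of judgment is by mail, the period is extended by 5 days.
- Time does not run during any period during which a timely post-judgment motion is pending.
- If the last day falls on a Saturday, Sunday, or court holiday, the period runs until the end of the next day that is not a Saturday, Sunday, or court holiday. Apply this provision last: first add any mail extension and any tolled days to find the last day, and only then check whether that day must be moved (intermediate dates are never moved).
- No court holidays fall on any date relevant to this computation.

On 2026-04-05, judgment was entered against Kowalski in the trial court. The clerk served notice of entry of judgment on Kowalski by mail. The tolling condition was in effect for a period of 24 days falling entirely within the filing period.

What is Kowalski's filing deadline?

39 days after 2026-04-05 is May 14, 2026.
Service was by mail, adding 5 days: May 14, 2026 + 5 days = May 19, 2026.
Tolling adds 24 days: May 19, 2026 + 24 days = June 12, 2026.
June 12, 2026 is a Friday and not a court holiday, so no extension applies.

June 12, 2026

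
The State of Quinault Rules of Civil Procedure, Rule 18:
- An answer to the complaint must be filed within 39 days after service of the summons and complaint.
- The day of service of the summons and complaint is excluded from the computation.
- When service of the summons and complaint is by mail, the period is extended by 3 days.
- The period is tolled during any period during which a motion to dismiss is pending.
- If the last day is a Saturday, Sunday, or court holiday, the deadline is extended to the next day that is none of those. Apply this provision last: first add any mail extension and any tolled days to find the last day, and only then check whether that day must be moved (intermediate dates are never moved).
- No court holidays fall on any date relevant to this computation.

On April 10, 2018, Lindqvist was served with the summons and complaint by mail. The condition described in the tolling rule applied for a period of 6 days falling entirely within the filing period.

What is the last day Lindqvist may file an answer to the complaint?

May 28, 2018

39 days after April 10, 2018 is May 19, 2018.
Service was by mail, adding 3 days: May 19, 2018 + 3 days = May 22, 2018.
Tolling adds 6 days: May 22, 2018 + 6 days = May 28, 2018.
May 28, 2018 is a Monday and not a court holiday, so no extension applies.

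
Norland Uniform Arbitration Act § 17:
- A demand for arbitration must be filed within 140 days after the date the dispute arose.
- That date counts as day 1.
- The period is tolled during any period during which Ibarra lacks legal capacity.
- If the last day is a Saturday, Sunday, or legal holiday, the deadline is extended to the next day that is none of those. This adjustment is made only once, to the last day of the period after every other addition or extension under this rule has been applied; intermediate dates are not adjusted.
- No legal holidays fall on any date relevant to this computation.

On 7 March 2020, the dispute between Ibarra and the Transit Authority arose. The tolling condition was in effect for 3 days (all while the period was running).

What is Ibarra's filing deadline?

July 27, 2020

Counting 7 March 2020 as day 1, day 140 is July 24, 2020.
Tolling adds 3 days: July 24, 2020 + 3 days = July 27, 2020.
July 27, 2020 is a Monday and not a legal holiday, so no extension applies.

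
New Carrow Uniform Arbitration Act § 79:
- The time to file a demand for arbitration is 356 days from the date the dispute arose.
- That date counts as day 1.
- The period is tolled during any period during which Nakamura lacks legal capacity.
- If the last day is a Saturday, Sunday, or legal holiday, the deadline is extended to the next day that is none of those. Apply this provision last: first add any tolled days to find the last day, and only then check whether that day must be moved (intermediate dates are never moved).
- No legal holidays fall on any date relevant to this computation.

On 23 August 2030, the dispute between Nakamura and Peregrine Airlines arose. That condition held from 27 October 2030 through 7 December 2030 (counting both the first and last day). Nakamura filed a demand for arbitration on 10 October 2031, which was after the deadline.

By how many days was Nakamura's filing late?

16 days

Counting 23 August 2030 as day 1, day 356 is August 13, 2031.
From October 27, 2030 through December 7, 2030 inclusive is 42 days; tolling adds 42 days: August 13, 2031 + 42 days = September 24, 2031.
September 24, 2031 is a Wednesday and not a legal holiday, so no extension applies.
The deadline is September 24, 2031; from September 24, 2031 to October 10, 2031 is 16 days.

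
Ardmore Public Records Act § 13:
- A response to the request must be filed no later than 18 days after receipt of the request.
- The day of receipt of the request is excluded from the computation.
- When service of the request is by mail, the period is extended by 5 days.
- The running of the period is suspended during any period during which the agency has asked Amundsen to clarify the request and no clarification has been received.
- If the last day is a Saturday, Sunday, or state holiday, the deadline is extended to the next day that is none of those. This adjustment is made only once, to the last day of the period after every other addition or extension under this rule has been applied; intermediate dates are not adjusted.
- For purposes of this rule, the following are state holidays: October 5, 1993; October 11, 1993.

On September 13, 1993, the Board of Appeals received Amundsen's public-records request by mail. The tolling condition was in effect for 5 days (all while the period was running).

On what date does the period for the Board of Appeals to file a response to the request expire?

October 12, 1993

18 days after September 13, 1993 is October 1, 1993.
Service was by mail, adding 5 days: October 1, 1993 + 5 days = October 6, 1993.
Tolling adds 5 days: October 6, 1993 + 5 days = October 11, 1993.
October 11, 1993 is a listed holiday. The next qualifying day is October 12, 1993.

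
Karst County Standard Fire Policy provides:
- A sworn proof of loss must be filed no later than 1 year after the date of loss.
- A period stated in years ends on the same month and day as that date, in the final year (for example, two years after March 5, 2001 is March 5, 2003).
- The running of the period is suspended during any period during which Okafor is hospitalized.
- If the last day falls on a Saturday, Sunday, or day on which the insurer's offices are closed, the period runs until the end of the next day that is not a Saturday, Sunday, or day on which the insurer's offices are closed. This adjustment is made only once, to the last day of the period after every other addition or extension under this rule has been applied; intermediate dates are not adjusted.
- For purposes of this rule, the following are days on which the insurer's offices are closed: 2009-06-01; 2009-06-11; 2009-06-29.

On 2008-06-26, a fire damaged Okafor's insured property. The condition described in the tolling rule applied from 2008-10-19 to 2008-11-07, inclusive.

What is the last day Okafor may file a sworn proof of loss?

July 16, 2009

1 year after 2008-06-26 is June 26, 2009.
From October 19, 2008 through November 7, 2008 inclusive is 20 days; tolling adds 20 days: June 26, 2009 + 20 days = July 16, 2009.
July 16, 2009 is a Thursday and not a day on which the insurer's offices are closed, so no extension applies.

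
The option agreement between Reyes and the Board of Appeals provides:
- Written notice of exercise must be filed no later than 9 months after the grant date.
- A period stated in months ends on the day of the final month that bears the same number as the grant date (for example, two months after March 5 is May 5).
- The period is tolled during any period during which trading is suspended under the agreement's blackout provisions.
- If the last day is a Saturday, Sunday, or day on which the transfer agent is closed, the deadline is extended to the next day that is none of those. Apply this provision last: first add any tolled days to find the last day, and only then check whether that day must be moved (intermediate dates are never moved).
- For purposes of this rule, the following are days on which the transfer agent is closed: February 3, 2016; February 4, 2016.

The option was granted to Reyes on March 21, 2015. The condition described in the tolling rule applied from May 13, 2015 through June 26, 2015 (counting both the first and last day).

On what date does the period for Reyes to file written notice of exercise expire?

February 5, 2016

9 months after March 21, 2015 is December 21, 2015.
From May 13, 2015 through June 26, 2015 inclusive is 45 days; tolling adds 45 days: December 21, 2015 + 45 days = February 4, 2016.
February 4, 2016 is a listed holiday. The next qualifying day is February 5, 2016.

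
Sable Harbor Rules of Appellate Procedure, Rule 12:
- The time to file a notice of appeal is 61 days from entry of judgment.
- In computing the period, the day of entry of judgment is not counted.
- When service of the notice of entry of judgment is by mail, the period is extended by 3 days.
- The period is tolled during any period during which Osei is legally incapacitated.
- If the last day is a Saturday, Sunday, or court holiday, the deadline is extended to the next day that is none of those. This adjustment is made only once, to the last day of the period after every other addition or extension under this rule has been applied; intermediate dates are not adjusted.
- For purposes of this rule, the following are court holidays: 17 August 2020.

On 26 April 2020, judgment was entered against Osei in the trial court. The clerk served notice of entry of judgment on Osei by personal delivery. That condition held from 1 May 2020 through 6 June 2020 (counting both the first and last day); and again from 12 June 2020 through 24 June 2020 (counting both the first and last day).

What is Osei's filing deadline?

August 18, 2020

61 days after 26 April 2020 is June 26, 2020.
Service was not by mail, so no mail extension applies.
From May 1, 2020 through June 6, 2020 inclusive is 37 days; tolling adds 37 days: June 26, 2020 + 37 days = August 2, 2020.
From June 12, 2020 through June 24, 2020 inclusive is 13 days; tolling adds 13 days: August 2, 2020 + 13 days = August 15, 2020.
August 15, 2020 is Saturday; August 16, 2020 is Sunday; August 17, 2020 is a listed holiday. The next qualifying day is August 18, 2020.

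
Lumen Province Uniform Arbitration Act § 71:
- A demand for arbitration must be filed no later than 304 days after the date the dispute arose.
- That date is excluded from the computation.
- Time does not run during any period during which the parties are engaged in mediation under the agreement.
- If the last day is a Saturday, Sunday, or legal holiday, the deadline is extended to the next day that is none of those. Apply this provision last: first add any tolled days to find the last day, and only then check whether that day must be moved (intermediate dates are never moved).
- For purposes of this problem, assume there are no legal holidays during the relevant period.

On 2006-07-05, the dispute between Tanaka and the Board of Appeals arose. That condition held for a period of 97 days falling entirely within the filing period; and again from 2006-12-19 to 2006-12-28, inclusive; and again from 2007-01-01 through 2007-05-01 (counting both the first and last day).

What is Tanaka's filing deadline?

December 19, 2007

304 days after 2006-07-05 is May 5, 2007.
Tolling adds 97 days: May 5, 2007 + 97 days = August 10, 2007.
From December 19, 2006 through December 28, 2006 inclusive is 10 days; tolling adds 10 days: August 10, 2007 + 10 days = August 20, 2007.
From January 1, 2007 through May 1, 2007 inclusive is 121 days; tolling adds 121 days: August 20, 2007 + 121 days = December 19, 2007.
December 19, 2007 is a Wednesday and not a legal holiday, so no extension applies.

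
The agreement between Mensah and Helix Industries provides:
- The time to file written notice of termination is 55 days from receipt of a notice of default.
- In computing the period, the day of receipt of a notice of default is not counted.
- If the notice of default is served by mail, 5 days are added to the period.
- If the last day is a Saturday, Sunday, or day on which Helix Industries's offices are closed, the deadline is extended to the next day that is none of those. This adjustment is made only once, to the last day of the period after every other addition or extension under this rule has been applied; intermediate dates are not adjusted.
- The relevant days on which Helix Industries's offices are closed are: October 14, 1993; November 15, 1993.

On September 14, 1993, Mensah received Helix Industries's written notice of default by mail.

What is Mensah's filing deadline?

November 16, 1993

55 days after September 14, 1993 is November 8, 1993.
Service was by mail, adding 5 days: November 8, 1993 + 5 days = November 13, 1993.
November 13, 1993 is Saturday; November 14, 1993 is Sunday; November 15, 1993 is a listed holiday. The next qualifying day is November 16, 1993.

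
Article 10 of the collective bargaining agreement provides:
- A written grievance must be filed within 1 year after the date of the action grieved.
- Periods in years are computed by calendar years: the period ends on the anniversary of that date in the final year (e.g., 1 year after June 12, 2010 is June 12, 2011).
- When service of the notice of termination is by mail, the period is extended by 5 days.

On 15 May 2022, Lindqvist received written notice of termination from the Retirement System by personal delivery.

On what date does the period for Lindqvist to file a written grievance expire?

1 year after 15 May 2022 is May 15, 2023.
Service was not by mail, so no mail extension applies.

May 15, 2023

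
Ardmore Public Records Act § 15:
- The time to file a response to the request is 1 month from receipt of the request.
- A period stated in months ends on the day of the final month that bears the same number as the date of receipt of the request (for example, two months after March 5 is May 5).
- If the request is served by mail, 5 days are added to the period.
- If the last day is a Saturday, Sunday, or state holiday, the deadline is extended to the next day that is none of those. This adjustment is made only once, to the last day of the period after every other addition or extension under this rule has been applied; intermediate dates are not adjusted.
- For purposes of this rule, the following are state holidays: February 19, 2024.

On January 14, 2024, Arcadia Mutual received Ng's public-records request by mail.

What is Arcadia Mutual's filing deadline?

February 20, 2024

1 month after January 14, 2024 is February 14, 2024.
Service was by mail, adding 5 days: February 14, 2024 + 5 days = February 19, 2024.
February 19, 2024 is a listed holiday. The next qualifying day is February 20, 2024.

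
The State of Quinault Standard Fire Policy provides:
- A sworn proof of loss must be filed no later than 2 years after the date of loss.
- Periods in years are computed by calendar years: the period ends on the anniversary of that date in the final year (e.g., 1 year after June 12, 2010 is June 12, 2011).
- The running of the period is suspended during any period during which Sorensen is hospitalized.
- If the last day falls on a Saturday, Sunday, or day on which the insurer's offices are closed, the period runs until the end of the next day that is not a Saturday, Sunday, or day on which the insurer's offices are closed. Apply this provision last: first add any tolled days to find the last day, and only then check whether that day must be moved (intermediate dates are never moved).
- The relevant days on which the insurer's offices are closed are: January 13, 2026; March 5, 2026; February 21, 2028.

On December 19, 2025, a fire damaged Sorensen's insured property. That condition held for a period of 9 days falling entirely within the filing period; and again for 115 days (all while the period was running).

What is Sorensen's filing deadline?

2 years after December 19, 2025 is December 19, 2027.
Tolling adds 9 days: December 19, 2027 + 9 days = December 28, 2027.
Tolling adds 115 days: December 28, 2027 + 115 days = April 21, 2028.
April 21, 2028 is a Friday and not a day on which the insurer's offices are closed, so no extension applies.

April 21, 2028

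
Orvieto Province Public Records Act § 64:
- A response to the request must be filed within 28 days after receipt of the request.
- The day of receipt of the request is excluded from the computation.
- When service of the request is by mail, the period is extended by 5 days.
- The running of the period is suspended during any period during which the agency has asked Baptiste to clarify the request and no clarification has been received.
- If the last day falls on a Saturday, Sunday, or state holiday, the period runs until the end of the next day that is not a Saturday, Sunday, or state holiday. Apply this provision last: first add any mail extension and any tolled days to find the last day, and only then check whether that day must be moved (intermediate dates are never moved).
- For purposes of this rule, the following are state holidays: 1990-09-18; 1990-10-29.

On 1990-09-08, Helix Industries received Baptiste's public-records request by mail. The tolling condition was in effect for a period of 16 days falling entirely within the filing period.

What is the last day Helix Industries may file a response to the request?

October 30, 1990

28 days after 1990-09-08 is October 6, 1990.
Service was by mail, adding 5 days: October 6, 1990 + 5 days = October 11, 1990.
Tolling adds 16 days: October 11, 1990 + 16 days = October 27, 1990.
October 27, 1990 is Saturday; October 28, 1990 is Sunday; October 29, 1990 is a listed holiday. The next qualifying day is October 30, 1990.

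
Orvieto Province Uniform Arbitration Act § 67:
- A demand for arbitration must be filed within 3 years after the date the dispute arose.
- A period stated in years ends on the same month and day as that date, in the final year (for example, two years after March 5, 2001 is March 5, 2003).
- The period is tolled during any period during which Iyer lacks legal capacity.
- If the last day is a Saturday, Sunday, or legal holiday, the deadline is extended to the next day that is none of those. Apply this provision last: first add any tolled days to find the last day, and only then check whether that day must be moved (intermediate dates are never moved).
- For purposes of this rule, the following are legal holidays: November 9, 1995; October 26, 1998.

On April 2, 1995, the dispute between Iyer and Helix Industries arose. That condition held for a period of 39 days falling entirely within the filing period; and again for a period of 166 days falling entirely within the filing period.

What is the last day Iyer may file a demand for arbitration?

October 27, 1998

3 years after April 2, 1995 is April 2, 1998.
Tolling adds 39 days: April 2, 1998 + 39 days = May 11, 1998.
Tolling adds 166 days: May 11, 1998 + 166 days = October 24, 1998.
October 24, 1998 is Saturday; October 25, 1998 is Sunday; October 26, 1998 is a listed holiday. The next qualifying day is October 27, 1998.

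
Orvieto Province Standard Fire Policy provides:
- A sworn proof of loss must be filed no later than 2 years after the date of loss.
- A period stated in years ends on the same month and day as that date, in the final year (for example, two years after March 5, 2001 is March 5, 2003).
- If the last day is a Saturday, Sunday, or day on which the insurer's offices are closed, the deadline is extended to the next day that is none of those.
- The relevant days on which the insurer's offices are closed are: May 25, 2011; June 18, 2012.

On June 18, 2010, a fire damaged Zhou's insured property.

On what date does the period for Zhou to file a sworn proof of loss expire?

June 19, 2012

2 years after June 18, 2010 is June 18, 2012.
June 18, 2012 is a listed holiday. The next qualifying day is June 19, 2012.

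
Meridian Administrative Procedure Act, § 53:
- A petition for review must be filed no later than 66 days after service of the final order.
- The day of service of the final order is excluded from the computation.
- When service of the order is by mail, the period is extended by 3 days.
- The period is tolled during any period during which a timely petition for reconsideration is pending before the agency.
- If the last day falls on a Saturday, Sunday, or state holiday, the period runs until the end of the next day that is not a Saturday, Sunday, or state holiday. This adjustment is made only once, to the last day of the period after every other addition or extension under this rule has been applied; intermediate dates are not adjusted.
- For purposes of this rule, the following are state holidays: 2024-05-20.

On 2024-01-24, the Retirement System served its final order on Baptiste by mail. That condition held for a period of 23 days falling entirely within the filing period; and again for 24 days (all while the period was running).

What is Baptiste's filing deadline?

May 21, 2024

66 days after 2024-01-24 is March 30, 2024.
Service was by mail, adding 3 days: March 30, 2024 + 3 days = April 2, 2024.
Tolling adds 23 days: April 2, 2024 + 23 days = April 25, 2024.
Tolling adds 24 days: April 25, 2024 + 24 days = May 19, 2024.
May 19, 2024 is Sunday; May 20, 2024 is a listed holiday. The next qualifying day is May 21, 2024.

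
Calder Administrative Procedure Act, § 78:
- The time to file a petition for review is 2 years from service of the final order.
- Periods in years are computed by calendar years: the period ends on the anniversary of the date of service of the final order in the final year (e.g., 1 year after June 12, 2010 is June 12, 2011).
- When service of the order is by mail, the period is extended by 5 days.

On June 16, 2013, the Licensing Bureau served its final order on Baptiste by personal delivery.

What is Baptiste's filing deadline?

June 16, 2015

2 years after June 16, 2013 is June 16, 2015.
Service was not by mail, so no mail extension applies.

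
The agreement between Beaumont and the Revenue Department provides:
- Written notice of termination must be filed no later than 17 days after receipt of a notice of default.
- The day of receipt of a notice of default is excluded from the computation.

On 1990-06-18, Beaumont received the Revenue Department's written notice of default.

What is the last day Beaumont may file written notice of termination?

July 5, 1990

17 days after 1990-06-18 is July 5, 1990.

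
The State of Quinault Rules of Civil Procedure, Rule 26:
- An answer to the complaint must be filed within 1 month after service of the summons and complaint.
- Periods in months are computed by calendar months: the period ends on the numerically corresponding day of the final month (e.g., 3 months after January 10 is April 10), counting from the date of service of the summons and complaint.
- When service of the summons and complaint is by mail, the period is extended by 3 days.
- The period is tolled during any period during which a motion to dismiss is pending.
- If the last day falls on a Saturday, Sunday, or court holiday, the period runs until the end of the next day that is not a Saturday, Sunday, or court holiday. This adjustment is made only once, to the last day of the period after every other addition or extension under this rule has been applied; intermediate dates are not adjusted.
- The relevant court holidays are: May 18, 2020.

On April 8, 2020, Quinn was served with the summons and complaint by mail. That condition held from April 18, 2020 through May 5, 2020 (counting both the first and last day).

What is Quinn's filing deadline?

May 29, 2020

1 month after April 8, 2020 is May 8, 2020.
Service was by mail, adding 3 days: May 8, 2020 + 3 days = May 11, 2020.
From April 18, 2020 through May 5, 2020 inclusive is 18 days; tolling adds 18 days: May 11, 2020 + 18 days = May 29, 2020.
May 29, 2020 is a Friday and not a court holiday, so no extension applies.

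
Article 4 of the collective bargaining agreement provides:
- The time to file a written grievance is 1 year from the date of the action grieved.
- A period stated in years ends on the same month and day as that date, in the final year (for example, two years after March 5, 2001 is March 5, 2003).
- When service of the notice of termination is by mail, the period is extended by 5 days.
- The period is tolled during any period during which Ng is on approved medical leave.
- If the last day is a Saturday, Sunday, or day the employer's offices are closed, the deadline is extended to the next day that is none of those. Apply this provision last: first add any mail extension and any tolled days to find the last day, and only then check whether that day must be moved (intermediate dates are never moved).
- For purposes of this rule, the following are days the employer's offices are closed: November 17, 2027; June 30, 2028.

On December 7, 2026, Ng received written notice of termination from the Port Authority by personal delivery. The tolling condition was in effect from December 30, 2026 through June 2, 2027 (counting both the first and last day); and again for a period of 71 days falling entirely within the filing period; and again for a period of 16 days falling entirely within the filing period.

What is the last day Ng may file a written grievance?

1 year after December 7, 2026 is December 7, 2027.
Service was not by mail, so no mail extension applies.
From December 30, 2026 through June 2, 2027 inclusive is 155 days; tolling adds 155 days: December 7, 2027 + 155 days = May 10, 2028.
Tolling adds 71 days: May 10, 2028 + 71 days = July 20, 2028.
Tolling adds 16 days: July 20, 2028 + 16 days = August 5, 2028.
August 5, 2028 is Saturday; August 6, 2028 is Sunday. The next qualifying day is August 7, 2028.

August 7, 2028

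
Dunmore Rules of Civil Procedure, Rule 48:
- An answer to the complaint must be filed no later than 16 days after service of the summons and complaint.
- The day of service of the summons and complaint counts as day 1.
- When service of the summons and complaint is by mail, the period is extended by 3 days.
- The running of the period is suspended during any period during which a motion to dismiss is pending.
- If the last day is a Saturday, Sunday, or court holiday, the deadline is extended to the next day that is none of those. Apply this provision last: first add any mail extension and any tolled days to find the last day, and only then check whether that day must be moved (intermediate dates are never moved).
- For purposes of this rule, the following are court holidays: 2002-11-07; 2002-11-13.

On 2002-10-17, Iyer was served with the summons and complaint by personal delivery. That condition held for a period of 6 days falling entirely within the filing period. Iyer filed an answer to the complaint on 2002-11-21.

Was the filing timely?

Counting 2002-10-17 as day 1, day 16 is November 1, 2002.
Service was not by mail, so no mail extension applies.
Tolling adds 6 days: November 1, 2002 + 6 days = November 7, 2002.
November 7, 2002 is a listed holiday. The next qualifying day is November 8, 2002.
The deadline is November 8, 2002; the filing on November 21, 2002 is after that date.

No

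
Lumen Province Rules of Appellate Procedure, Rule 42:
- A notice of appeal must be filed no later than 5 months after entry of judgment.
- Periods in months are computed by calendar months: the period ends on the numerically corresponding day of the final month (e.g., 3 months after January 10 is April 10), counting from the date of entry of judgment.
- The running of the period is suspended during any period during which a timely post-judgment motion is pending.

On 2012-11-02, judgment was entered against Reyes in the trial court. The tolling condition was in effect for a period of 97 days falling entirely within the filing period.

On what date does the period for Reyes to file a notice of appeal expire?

5 months after 2012-11-02 is April 2, 2013.
Tolling adds 97 days: April 2, 2013 + 97 days = July 8, 2013.

July 8, 2013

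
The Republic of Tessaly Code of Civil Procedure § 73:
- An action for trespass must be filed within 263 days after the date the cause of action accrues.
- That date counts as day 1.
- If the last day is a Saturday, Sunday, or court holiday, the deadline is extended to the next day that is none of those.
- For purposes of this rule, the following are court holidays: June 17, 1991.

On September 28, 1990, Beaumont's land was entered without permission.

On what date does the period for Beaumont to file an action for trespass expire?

Counting September 28, 1990 as day 1, day 263 is June 17, 1991.
June 17, 1991 is a listed holiday. The next qualifying day is June 18, 1991.

June 18, 1991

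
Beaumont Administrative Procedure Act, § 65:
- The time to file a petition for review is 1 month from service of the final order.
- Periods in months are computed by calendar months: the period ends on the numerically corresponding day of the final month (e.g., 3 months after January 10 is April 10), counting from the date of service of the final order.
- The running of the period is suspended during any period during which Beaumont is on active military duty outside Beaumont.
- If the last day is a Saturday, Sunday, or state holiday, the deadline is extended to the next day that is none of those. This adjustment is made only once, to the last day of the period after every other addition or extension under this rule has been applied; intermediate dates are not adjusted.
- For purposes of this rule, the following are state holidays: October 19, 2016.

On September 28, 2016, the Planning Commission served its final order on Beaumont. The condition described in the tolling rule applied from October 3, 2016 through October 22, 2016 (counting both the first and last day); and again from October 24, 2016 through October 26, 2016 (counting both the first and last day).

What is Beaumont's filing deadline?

1 month after September 28, 2016 is October 28, 2016.
From October 3, 2016 through October 22, 2016 inclusive is 20 days; tolling adds 20 days: October 28, 2016 + 20 days = November 17, 2016.
From October 24, 2016 through October 26, 2016 inclusive is 3 days; tolling adds 3 days: November 17, 2016 + 3 days = November 20, 2016.
November 20, 2016 is Sunday. The next qualifying day is November 21, 2016.

November 21, 2016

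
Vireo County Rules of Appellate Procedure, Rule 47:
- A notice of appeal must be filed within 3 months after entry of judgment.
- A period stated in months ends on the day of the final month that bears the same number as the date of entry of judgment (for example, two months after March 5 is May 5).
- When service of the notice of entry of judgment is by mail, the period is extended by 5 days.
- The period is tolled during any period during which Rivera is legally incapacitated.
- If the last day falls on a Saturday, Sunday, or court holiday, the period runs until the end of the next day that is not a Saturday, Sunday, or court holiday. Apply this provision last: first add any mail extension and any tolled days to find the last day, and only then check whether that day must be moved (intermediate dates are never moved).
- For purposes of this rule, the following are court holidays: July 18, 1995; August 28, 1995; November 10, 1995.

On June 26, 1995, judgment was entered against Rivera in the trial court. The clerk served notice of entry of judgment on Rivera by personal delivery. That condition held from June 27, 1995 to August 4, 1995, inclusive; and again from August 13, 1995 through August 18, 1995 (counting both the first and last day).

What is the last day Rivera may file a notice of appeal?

3 months after June 26, 1995 is September 26, 1995.
Service was not by mail, so no mail extension applies.
From June 27, 1995 through August 4, 1995 inclusive is 39 days; tolling adds 39 days: September 26, 1995 + 39 days = November 4, 1995.
From August 13, 1995 through August 18, 1995 inclusive is 6 days; tolling adds 6 days: November 4, 1995 + 6 days = November 10, 1995.
November 10, 1995 is a listed holiday; November 11, 1995 is Saturday; November 12, 1995 is Sunday. The next qualifying day is November 13, 1995.

November 13, 1995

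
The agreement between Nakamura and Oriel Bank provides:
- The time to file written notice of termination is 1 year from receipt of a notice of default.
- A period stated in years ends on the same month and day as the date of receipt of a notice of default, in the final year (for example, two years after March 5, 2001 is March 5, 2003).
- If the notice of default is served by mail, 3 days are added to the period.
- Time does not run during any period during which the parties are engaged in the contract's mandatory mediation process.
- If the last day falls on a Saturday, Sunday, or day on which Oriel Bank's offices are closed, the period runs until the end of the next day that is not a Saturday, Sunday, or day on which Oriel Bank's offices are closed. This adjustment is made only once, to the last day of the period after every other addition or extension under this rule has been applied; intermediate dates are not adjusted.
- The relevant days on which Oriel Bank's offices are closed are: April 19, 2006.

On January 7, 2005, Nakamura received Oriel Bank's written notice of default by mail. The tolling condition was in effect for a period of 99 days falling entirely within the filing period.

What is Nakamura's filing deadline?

April 20, 2006

1 year after January 7, 2005 is January 7, 2006.
Service was by mail, adding 3 days: January 7, 2006 + 3 days = January 10, 2006.
Tolling adds 99 days: January 10, 2006 + 99 days = April 19, 2006.
April 19, 2006 is a listed holiday. The next qualifying day is April 20, 2006.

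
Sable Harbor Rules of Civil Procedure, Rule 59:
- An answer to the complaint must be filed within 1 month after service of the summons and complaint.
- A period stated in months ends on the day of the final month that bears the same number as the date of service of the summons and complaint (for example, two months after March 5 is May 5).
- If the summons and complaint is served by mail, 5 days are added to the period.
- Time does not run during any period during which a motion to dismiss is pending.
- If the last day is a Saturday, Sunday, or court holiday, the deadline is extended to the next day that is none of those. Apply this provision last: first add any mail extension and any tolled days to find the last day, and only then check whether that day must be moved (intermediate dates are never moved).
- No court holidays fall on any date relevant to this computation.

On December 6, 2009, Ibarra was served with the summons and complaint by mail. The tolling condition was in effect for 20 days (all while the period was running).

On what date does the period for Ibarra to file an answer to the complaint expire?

1 month after December 6, 2009 is January 6, 2010.
Service was by mail, adding 5 days: January 6, 2010 + 5 days = January 11, 2010.
Tolling adds 20 days: January 11, 2010 + 20 days = January 31, 2010.
January 31, 2010 is Sunday. The next qualifying day is February 1, 2010.

February 1, 2010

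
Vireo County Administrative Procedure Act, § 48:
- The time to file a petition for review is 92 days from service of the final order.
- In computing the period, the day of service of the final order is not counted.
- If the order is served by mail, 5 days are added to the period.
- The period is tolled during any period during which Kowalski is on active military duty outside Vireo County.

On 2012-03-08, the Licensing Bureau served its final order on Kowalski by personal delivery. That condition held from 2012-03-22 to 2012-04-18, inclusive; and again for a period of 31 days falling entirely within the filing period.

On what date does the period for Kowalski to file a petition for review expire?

August 6, 2012

92 days after 2012-03-08 is June 8, 2012.
Service was not by mail, so no mail extension applies.
From March 22, 2012 through April 18, 2012 inclusive is 28 days; tolling adds 28 days: June 8, 2012 + 28 days = July 6, 2012.
Tolling adds 31 days: July 6, 2012 + 31 days = August 6, 2012.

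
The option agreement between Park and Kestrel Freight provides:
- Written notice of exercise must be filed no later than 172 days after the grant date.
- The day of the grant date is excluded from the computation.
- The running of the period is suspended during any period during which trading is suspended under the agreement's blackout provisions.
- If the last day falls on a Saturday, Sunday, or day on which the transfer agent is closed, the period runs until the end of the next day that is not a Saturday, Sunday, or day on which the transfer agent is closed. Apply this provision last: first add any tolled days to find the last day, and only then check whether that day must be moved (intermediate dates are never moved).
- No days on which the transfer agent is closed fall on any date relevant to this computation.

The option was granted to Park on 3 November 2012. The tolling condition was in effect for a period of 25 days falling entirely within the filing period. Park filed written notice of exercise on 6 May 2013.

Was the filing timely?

172 days after 3 November 2012 is April 24, 2013.
Tolling adds 25 days: April 24, 2013 + 25 days = May 19, 2013.
May 19, 2013 is Sunday. The next qualifying day is May 20, 2013.
The deadline is May 20, 2013; the filing on May 6, 2013 is on or before that date.

Yes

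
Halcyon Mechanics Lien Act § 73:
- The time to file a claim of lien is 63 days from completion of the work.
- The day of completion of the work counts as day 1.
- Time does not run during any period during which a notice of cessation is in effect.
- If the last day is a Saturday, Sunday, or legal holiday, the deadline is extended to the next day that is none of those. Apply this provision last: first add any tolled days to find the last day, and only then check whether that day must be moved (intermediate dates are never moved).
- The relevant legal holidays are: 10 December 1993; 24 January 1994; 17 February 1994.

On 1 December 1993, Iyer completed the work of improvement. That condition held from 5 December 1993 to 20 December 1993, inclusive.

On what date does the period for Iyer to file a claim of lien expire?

February 18, 1994

Counting 1 December 1993 as day 1, day 63 is February 1, 1994.
From December 5, 1993 through December 20, 1993 inclusive is 16 days; tolling adds 16 days: February 1, 1994 + 16 days = February 17, 1994.
February 17, 1994 is a listed holiday. The next qualifying day is February 18, 1994.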